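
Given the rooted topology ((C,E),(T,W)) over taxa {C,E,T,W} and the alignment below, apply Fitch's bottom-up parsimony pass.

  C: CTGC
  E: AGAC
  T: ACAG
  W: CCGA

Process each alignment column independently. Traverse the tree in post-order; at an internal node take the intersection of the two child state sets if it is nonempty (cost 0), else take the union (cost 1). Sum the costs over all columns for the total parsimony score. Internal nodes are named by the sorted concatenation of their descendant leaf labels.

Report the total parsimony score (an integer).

CE@0: {C} ∪ {A} = {A,C} (union, +1)
TW@0: {A} ∪ {C} = {A,C} (union, +1)
CETW@0: {A,C} ∩ {A,C} = {A,C} (intersection, +0)
CE@1: {T} ∪ {G} = {G,T} (union, +1)
TW@1: {C} ∩ {C} = {C} (intersection, +0)
CETW@1: {G,T} ∪ {C} = {C,G,T} (union, +1)
CE@2: {G} ∪ {A} = {A,G} (union, +1)
TW@2: {A} ∪ {G} = {A,G} (union, +1)
CETW@2: {A,G} ∩ {A,G} = {A,G} (intersection, +0)
CE@3: {C} ∩ {C} = {C} (intersection, +0)
TW@3: {G} ∪ {A} = {A,G} (union, +1)
CETW@3: {C} ∪ {A,G} = {A,C,G} (union, +1)
per-site changes: [2, 2, 2, 2]; total = 8

8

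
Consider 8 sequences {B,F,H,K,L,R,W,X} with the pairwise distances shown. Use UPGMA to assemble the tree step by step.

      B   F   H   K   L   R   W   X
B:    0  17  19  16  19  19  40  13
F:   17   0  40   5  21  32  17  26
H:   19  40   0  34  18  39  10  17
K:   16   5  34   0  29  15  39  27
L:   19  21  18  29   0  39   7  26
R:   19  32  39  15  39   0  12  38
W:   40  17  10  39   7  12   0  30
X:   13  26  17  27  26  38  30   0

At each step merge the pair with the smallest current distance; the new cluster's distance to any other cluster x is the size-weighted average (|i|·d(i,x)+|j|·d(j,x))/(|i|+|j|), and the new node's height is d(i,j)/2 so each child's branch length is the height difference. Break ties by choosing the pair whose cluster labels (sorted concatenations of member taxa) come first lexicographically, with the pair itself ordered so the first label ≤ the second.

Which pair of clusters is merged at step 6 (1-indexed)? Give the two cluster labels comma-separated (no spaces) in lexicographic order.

BFKX,R

step 1: merge (F,K) at d=5; branch lengths F→5/2, K→5/2; new cluster FK
  updated: d(B,FK)=33/2, d(FK,H)=37, d(FK,L)=25, d(FK,R)=47/2, d(FK,W)=28, d(FK,X)=53/2
step 2: merge (L,W) at d=7; branch lengths L→7/2, W→7/2; new cluster LW
  updated: d(B,LW)=59/2, d(FK,LW)=53/2, d(H,LW)=14, d(LW,R)=51/2, d(LW,X)=28
step 3: merge (B,X) at d=13; branch lengths B→13/2, X→13/2; new cluster BX
  updated: d(BX,FK)=43/2, d(BX,H)=18, d(BX,LW)=115/4, d(BX,R)=57/2
step 4: merge (H,LW) at d=14; branch lengths H→7, LW→7/2; new cluster HLW
  updated: d(BX,HLW)=151/6, d(FK,HLW)=30, d(HLW,R)=30
step 5: merge (BX,FK) at d=43/2; branch lengths BX→17/4, FK→33/4; new cluster BFKX
  updated: d(BFKX,HLW)=331/12, d(BFKX,R)=26
step 6: merge (BFKX,R) at d=26; branch lengths BFKX→9/4, R→13; new cluster BFKRX
  updated: d(BFKRX,HLW)=421/15
step 7: merge (BFKRX,HLW) at d=421/15; branch lengths BFKRX→31/30, HLW→211/30; new cluster BFHKLRWX
final tree: ((((B:13/2,X:13/2):17/4,(F:5/2,K:5/2):33/4):9/4,R:13):31/30,(H:7,(L:7/2,W:7/2):7/2):211/30)
total length: 4279/60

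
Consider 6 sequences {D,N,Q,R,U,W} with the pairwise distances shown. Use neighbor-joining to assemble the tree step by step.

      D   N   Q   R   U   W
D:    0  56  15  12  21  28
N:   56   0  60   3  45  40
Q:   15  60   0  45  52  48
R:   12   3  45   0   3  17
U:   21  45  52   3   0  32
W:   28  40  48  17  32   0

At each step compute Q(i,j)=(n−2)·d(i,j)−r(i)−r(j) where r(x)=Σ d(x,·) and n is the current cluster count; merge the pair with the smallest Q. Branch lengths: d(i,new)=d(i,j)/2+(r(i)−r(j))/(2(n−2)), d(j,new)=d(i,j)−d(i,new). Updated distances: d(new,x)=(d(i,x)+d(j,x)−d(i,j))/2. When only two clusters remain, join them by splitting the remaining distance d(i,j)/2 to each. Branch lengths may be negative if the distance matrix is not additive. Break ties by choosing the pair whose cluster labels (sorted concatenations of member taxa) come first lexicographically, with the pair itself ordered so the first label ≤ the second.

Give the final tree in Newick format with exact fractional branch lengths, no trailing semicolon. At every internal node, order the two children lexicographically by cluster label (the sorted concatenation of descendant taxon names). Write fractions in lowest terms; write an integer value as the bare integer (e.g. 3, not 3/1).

((((D:-7/2,Q:37/2):261/16,W:227/16):65/16,(N:69/4,R:-57/4):181/16):179/32,U:179/32)

iteration 1: select D,Q (d=15, Q=-292); attach at lengths (-7/2, 37/2); label the merged cluster DQ
  updated: d(DQ,N)=101/2, d(DQ,R)=21, d(DQ,U)=29, d(DQ,W)=61/2
iteration 2: select N,R (d=3, Q=-347/2); attach at lengths (69/4, -57/4); label the merged cluster NR
  updated: d(DQ,NR)=137/4, d(NR,U)=45/2, d(NR,W)=27
iteration 3: select DQ,W (d=61/2, Q=-489/4); attach at lengths (261/16, 227/16); label the merged cluster DQW
  updated: d(DQW,NR)=123/8, d(DQW,U)=61/4
iteration 4: select DQW,NR (d=123/8, Q=-425/8); attach at lengths (65/16, 181/16); label the merged cluster DNQRW
  updated: d(DNQRW,U)=179/16
iteration 5: select DNQRW,U (d=179/16); attach at lengths (179/32, 179/32); label the merged cluster DNQRUW
final tree: ((((D:-7/2,Q:37/2):261/16,W:227/16):65/16,(N:69/4,R:-57/4):181/16):179/32,U:179/32)
total length: 1201/16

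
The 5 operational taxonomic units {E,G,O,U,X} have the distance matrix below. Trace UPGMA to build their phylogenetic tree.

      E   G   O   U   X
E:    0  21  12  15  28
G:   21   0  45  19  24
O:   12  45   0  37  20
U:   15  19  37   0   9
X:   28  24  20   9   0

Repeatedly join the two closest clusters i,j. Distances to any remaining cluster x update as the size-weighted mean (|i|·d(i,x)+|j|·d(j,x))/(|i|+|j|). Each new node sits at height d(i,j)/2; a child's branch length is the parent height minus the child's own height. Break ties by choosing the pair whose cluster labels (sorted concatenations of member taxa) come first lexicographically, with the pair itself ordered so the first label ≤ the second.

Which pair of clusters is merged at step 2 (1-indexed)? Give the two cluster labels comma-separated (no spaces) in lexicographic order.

iteration 1: select U,X (d=9); attach at lengths (9/2, 9/2); label the merged cluster UX
  updated: d(E,UX)=43/2, d(G,UX)=43/2, d(O,UX)=57/2
iteration 2: select E,O (d=12); attach at lengths (6, 6); label the merged cluster EO
  updated: d(EO,G)=33, d(EO,UX)=25
iteration 3: select G,UX (d=43/2); attach at lengths (43/4, 25/4); label the merged cluster GUX
  updated: d(EO,GUX)=83/3
iteration 4: select EO,GUX (d=83/3); attach at lengths (47/6, 37/12); label the merged cluster EGOUX
final tree: ((E:6,O:6):47/6,(G:43/4,(U:9/2,X:9/2):25/4):37/12)
total length: 587/12

E,O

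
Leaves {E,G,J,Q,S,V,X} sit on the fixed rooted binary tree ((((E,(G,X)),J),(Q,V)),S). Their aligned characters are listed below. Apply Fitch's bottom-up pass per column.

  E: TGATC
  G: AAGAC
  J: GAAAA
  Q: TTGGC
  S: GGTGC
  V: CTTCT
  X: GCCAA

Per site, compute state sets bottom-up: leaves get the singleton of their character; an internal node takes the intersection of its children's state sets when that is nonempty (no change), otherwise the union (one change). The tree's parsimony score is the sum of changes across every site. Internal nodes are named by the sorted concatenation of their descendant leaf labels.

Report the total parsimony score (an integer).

site 0, node GX: G={A} ∪ X={G} → {A,G} (+1)
site 0, node EGX: E={T} ∪ GX={A,G} → {A,G,T} (+1)
site 0, node EGJX: EGX={A,G,T} ∩ J={G} → {G} (+0)
site 0, node QV: Q={T} ∪ V={C} → {C,T} (+1)
site 0, node EGJQVX: EGJX={G} ∪ QV={C,T} → {C,G,T} (+1)
site 0, node EGJQSVX: EGJQVX={C,G,T} ∩ S={G} → {G} (+0)
site 1, node GX: G={A} ∪ X={C} → {A,C} (+1)
site 1, node EGX: E={G} ∪ GX={A,C} → {A,C,G} (+1)
site 1, node EGJX: EGX={A,C,G} ∩ J={A} → {A} (+0)
site 1, node QV: Q={T} ∩ V={T} → {T} (+0)
site 1, node EGJQVX: EGJX={A} ∪ QV={T} → {A,T} (+1)
site 1, node EGJQSVX: EGJQVX={A,T} ∪ S={G} → {A,G,T} (+1)
site 2, node GX: G={G} ∪ X={C} → {C,G} (+1)
site 2, node EGX: E={A} ∪ GX={C,G} → {A,C,G} (+1)
site 2, node EGJX: EGX={A,C,G} ∩ J={A} → {A} (+0)
site 2, node QV: Q={G} ∪ V={T} → {G,T} (+1)
site 2, node EGJQVX: EGJX={A} ∪ QV={G,T} → {A,G,T} (+1)
site 2, node EGJQSVX: EGJQVX={A,G,T} ∩ S={T} → {T} (+0)
site 3, node GX: G={A} ∩ X={A} → {A} (+0)
site 3, node EGX: E={T} ∪ GX={A} → {A,T} (+1)
site 3, node EGJX: EGX={A,T} ∩ J={A} → {A} (+0)
site 3, node QV: Q={G} ∪ V={C} → {C,G} (+1)
site 3, node EGJQVX: EGJX={A} ∪ QV={C,G} → {A,C,G} (+1)
site 3, node EGJQSVX: EGJQVX={A,C,G} ∩ S={G} → {G} (+0)
site 4, node GX: G={C} ∪ X={A} → {A,C} (+1)
site 4, node EGX: E={C} ∩ GX={A,C} → {C} (+0)
site 4, node EGJX: EGX={C} ∪ J={A} → {A,C} (+1)
site 4, node QV: Q={C} ∪ V={T} → {C,T} (+1)
site 4, node EGJQVX: EGJX={A,C} ∩ QV={C,T} → {C} (+0)
site 4, node EGJQSVX: EGJQVX={C} ∩ S={C} → {C} (+0)
per-site changes: [4, 4, 4, 3, 3]; total = 18

18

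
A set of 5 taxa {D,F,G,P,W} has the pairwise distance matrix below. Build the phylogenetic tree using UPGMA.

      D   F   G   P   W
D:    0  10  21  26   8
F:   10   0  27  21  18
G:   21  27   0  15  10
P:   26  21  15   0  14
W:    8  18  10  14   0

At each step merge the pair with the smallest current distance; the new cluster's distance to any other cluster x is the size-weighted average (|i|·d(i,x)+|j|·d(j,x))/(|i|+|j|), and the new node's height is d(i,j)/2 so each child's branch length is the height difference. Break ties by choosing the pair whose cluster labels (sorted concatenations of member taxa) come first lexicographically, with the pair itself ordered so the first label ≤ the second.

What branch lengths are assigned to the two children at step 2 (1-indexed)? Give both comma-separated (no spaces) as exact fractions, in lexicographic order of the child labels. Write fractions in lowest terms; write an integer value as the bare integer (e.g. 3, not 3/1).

1. join D+W (d=8) ⇒ DW; edges |D|=4, |W|=4
  updated: d(DW,F)=14, d(DW,G)=31/2, d(DW,P)=20
2. join DW+F (d=14) ⇒ DFW; edges |DW|=3, |F|=7
  updated: d(DFW,G)=58/3, d(DFW,P)=61/3
3. join G+P (d=15) ⇒ GP; edges |G|=15/2, |P|=15/2
  updated: d(DFW,GP)=119/6
4. join DFW+GP (d=119/6) ⇒ DFGPW; edges |DFW|=35/12, |GP|=29/12
final tree: (((D:4,W:4):3,F:7):35/12,(G:15/2,P:15/2):29/12)
total length: 115/3

3,7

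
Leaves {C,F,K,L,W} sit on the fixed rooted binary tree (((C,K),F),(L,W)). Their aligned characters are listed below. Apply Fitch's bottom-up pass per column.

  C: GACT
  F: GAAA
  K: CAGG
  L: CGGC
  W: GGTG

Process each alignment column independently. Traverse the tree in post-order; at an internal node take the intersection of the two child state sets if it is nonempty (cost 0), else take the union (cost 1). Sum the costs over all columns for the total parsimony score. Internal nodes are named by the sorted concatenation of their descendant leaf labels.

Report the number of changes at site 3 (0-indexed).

3

site 0, node CK: C={G} ∪ K={C} → {C,G} (+1)
site 0, node CFK: CK={C,G} ∩ F={G} → {G} (+0)
site 0, node LW: L={C} ∪ W={G} → {C,G} (+1)
site 0, node CFKLW: CFK={G} ∩ LW={C,G} → {G} (+0)
site 1, node CK: C={A} ∩ K={A} → {A} (+0)
site 1, node CFK: CK={A} ∩ F={A} → {A} (+0)
site 1, node LW: L={G} ∩ W={G} → {G} (+0)
site 1, node CFKLW: CFK={A} ∪ LW={G} → {A,G} (+1)
site 2, node CK: C={C} ∪ K={G} → {C,G} (+1)
site 2, node CFK: CK={C,G} ∪ F={A} → {A,C,G} (+1)
site 2, node LW: L={G} ∪ W={T} → {G,T} (+1)
site 2, node CFKLW: CFK={A,C,G} ∩ LW={G,T} → {G} (+0)
site 3, node CK: C={T} ∪ K={G} → {G,T} (+1)
site 3, node CFK: CK={G,T} ∪ F={A} → {A,G,T} (+1)
site 3, node LW: L={C} ∪ W={G} → {C,G} (+1)
site 3, node CFKLW: CFK={A,G,T} ∩ LW={C,G} → {G} (+0)
per-site changes: [2, 1, 3, 3]; total = 9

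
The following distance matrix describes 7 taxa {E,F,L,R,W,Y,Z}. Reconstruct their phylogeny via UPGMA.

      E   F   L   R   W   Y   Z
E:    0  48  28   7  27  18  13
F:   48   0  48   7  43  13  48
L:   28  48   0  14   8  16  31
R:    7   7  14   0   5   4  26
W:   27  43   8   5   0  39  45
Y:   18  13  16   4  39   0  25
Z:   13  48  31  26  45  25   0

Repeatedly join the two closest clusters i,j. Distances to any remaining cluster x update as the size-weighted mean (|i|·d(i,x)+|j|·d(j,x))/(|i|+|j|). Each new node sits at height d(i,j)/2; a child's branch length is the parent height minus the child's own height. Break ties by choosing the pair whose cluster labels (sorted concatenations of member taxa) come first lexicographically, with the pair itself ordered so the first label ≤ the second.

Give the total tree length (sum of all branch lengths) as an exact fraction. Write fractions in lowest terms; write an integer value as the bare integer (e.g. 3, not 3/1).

1. join R+Y (d=4) ⇒ RY; edges |R|=2, |Y|=2
  updated: d(E,RY)=25/2, d(F,RY)=10, d(L,RY)=15, d(RY,W)=22, d(RY,Z)=51/2
2. join L+W (d=8) ⇒ LW; edges |L|=4, |W|=4
  updated: d(E,LW)=55/2, d(F,LW)=91/2, d(LW,RY)=37/2, d(LW,Z)=38
3. join F+RY (d=10) ⇒ FRY; edges |F|=5, |RY|=3
  updated: d(E,FRY)=73/3, d(FRY,LW)=55/2, d(FRY,Z)=33
4. join E+Z (d=13) ⇒ EZ; edges |E|=13/2, |Z|=13/2
  updated: d(EZ,FRY)=86/3, d(EZ,LW)=131/4
5. join FRY+LW (d=55/2) ⇒ FLRWY; edges |FRY|=35/4, |LW|=39/4
  updated: d(EZ,FLRWY)=303/10
6. join EZ+FLRWY (d=303/10) ⇒ EFLRWYZ; edges |EZ|=173/20, |FLRWY|=7/5
final tree: ((E:13/2,Z:13/2):173/20,((F:5,(R:2,Y:2):3):35/4,(L:4,W:4):39/4):7/5)
total length: 1231/20

1231/20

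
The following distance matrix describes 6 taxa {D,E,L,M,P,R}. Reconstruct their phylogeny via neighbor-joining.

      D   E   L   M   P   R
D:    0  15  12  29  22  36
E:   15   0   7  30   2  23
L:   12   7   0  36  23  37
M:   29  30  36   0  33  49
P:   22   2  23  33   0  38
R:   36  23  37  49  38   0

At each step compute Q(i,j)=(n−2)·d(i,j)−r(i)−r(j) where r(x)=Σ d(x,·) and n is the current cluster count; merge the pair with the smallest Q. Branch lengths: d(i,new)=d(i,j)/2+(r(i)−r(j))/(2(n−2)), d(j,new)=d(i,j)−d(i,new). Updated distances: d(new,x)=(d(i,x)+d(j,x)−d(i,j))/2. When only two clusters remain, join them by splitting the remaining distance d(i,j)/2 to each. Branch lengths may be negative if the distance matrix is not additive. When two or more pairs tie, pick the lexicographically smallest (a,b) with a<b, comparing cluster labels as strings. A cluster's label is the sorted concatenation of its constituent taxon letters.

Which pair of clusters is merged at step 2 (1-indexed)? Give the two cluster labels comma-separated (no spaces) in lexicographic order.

D,L

step 1: merge (E,P) at d=2, Q=-187; branch lengths E→-33/8, P→49/8; new cluster EP
  updated: d(D,EP)=35/2, d(EP,L)=14, d(EP,M)=61/2, d(EP,R)=59/2
step 2: merge (D,L) at d=12, Q=-315/2; branch lengths D→21/4, L→27/4; new cluster DL
  updated: d(DL,EP)=39/4, d(DL,M)=53/2, d(DL,R)=61/2
step 3: merge (DL,M) at d=53/2, Q=-479/4; branch lengths DL→55/16, M→369/16; new cluster DLM
  updated: d(DLM,EP)=55/8, d(DLM,R)=53/2
step 4: merge (DLM,EP) at d=55/8, Q=-503/8; branch lengths DLM→31/16, EP→79/16; new cluster DELMP
  updated: d(DELMP,R)=393/16
step 5: merge (DELMP,R) at d=393/16; branch lengths DELMP→393/32, R→393/32; new cluster DELMPR
final tree: ((((D:21/4,L:27/4):55/16,M:369/16):31/16,(E:-33/8,P:49/8):79/16):393/32,R:393/32)
total length: 1151/16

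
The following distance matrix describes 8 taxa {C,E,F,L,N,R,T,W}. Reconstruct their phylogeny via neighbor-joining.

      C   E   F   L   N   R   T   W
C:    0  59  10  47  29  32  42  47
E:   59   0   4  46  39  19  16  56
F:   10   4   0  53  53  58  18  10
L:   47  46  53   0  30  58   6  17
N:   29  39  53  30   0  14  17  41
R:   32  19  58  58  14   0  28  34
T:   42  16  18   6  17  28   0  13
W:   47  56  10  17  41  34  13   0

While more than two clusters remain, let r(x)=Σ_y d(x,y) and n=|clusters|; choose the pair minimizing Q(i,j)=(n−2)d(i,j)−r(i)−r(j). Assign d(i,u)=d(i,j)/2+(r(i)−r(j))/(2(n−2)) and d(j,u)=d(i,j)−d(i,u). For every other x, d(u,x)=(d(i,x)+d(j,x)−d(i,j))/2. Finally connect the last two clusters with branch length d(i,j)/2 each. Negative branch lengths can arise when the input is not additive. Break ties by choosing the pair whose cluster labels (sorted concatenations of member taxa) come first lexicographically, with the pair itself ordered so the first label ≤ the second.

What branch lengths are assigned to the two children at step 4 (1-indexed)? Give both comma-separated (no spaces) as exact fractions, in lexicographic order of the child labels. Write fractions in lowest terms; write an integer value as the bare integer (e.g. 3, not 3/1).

353/48,661/48

iteration 1: select E,F (d=4, Q=-421); attach at lengths (19/4, -3/4); label the merged cluster EF
  updated: d(C,EF)=65/2, d(EF,L)=95/2, d(EF,N)=44, d(EF,R)=73/2, d(EF,T)=15, d(EF,W)=31
iteration 2: select N,R (d=14, Q=-615/2); attach at lengths (17/4, 39/4); label the merged cluster NR
  updated: d(C,NR)=47/2, d(EF,NR)=133/4, d(L,NR)=37, d(NR,T)=31/2, d(NR,W)=61/2
iteration 3: select C,NR (d=47/2, Q=-951/4); attach at lengths (585/32, 167/32); label the merged cluster CNR
  updated: d(CNR,EF)=169/8, d(CNR,L)=121/4, d(CNR,T)=17, d(CNR,W)=27
iteration 4: select CNR,EF (d=169/8, Q=-1173/8); attach at lengths (353/48, 661/48); label the merged cluster CEFNR
  updated: d(CEFNR,L)=453/16, d(CEFNR,T)=87/16, d(CEFNR,W)=295/16
iteration 5: select CEFNR,T (d=87/16, Q=-263/4); attach at lengths (309/32, -135/32); label the merged cluster CEFNRT
  updated: d(CEFNRT,L)=231/16, d(CEFNRT,W)=13
iteration 6: select CEFNRT,L (d=231/16, Q=-711/16); attach at lengths (167/32, 295/32); label the merged cluster CEFLNRT
  updated: d(CEFLNRT,W)=249/32
iteration 7: select CEFLNRT,W (d=249/32); attach at lengths (249/64, 249/64); label the merged cluster CEFLNRTW
final tree: (((((C:585/32,(N:17/4,R:39/4):167/32):353/48,(E:19/4,F:-3/4):661/48):309/32,T:-135/32):167/32,L:295/32):249/64,W:249/64)
total length: 2889/32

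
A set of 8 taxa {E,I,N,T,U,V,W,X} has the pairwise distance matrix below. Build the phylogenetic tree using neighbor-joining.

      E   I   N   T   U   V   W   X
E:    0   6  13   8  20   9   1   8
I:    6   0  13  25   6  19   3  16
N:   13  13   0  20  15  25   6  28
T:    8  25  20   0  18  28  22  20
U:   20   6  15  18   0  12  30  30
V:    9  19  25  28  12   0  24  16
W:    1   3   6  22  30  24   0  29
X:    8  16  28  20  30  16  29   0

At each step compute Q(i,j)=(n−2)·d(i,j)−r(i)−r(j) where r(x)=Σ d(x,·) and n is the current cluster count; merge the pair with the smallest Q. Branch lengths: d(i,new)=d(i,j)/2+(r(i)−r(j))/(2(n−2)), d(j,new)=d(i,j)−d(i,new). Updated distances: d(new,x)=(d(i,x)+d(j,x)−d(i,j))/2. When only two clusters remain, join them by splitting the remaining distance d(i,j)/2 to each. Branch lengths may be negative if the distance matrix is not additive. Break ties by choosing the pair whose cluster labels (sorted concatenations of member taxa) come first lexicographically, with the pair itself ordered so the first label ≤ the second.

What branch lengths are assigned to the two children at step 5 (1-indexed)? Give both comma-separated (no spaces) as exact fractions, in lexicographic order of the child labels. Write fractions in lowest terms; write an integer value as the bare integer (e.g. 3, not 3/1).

-95/32,111/32

iteration 1: select N,W (d=6, Q=-199); attach at lengths (41/12, 31/12); label the merged cluster NW
  updated: d(E,NW)=4, d(I,NW)=5, d(NW,T)=18, d(NW,U)=39/2, d(NW,V)=43/2, d(NW,X)=51/2
iteration 2: select I,U (d=6, Q=-305/2); attach at lengths (3/20, 117/20); label the merged cluster IU
  updated: d(E,IU)=10, d(IU,NW)=37/4, d(IU,T)=37/2, d(IU,V)=25/2, d(IU,X)=20
iteration 3: select V,X (d=16, Q=-225/2); attach at lengths (123/16, 133/16); label the merged cluster VX
  updated: d(E,VX)=1/2, d(IU,VX)=33/4, d(NW,VX)=31/2, d(T,VX)=16
iteration 4: select IU,NW (d=37/4, Q=-65); attach at lengths (9/2, 19/4); label the merged cluster INUW
  updated: d(E,INUW)=19/8, d(INUW,T)=109/8, d(INUW,VX)=29/4
iteration 5: select E,VX (d=1/2, Q=-269/8); attach at lengths (-95/32, 111/32); label the merged cluster EVX
  updated: d(EVX,INUW)=73/16, d(EVX,T)=47/4
iteration 6: select EVX,INUW (d=73/16, Q=-479/16); attach at lengths (43/32, 103/32); label the merged cluster EINUVWX
  updated: d(EINUVWX,T)=333/32
iteration 7: select EINUVWX,T (d=333/32); attach at lengths (333/64, 333/64); label the merged cluster EINTUVWX
final tree: (((E:-95/32,(V:123/16,X:133/16):111/32):43/32,((I:3/20,U:117/20):9/2,(N:41/12,W:31/12):19/4):103/32):333/64,T:333/64)
total length: 1687/32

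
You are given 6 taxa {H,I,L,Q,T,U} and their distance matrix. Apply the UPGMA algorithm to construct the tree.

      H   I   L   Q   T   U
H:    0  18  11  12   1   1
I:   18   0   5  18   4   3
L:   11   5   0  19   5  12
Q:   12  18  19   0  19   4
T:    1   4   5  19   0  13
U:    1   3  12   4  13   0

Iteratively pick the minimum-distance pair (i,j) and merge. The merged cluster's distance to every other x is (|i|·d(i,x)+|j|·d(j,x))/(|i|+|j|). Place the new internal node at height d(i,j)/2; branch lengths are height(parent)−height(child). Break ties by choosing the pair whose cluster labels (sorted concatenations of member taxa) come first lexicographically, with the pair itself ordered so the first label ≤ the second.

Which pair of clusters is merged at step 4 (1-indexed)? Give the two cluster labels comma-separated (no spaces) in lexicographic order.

1. join H+T (d=1) ⇒ HT; edges |H|=1/2, |T|=1/2
  updated: d(HT,I)=11, d(HT,L)=8, d(HT,Q)=31/2, d(HT,U)=7
2. join I+U (d=3) ⇒ IU; edges |I|=3/2, |U|=3/2
  updated: d(HT,IU)=9, d(IU,L)=17/2, d(IU,Q)=11
3. join HT+L (d=8) ⇒ HLT; edges |HT|=7/2, |L|=4
  updated: d(HLT,IU)=53/6, d(HLT,Q)=50/3
4. join HLT+IU (d=53/6) ⇒ HILTU; edges |HLT|=5/12, |IU|=35/12
  updated: d(HILTU,Q)=72/5
5. join HILTU+Q (d=72/5) ⇒ HILQTU; edges |HILTU|=167/60, |Q|=36/5
final tree: ((((H:1/2,T:1/2):7/2,L:4):5/12,(I:3/2,U:3/2):35/12):167/60,Q:36/5)
total length: 1489/60

HLT,IU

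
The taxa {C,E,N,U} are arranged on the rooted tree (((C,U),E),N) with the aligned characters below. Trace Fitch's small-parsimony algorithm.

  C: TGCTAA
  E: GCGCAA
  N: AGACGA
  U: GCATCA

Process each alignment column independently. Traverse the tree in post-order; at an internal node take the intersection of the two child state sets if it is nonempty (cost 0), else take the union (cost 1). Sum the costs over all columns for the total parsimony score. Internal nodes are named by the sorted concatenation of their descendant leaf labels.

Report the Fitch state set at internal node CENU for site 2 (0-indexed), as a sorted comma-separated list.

A

site 0, node CU: C={T} ∪ U={G} → {G,T} (+1)
site 0, node CEU: CU={G,T} ∩ E={G} → {G} (+0)
site 0, node CENU: CEU={G} ∪ N={A} → {A,G} (+1)
site 1, node CU: C={G} ∪ U={C} → {C,G} (+1)
site 1, node CEU: CU={C,G} ∩ E={C} → {C} (+0)
site 1, node CENU: CEU={C} ∪ N={G} → {C,G} (+1)
site 2, node CU: C={C} ∪ U={A} → {A,C} (+1)
site 2, node CEU: CU={A,C} ∪ E={G} → {A,C,G} (+1)
site 2, node CENU: CEU={A,C,G} ∩ N={A} → {A} (+0)
site 3, node CU: C={T} ∩ U={T} → {T} (+0)
site 3, node CEU: CU={T} ∪ E={C} → {C,T} (+1)
site 3, node CENU: CEU={C,T} ∩ N={C} → {C} (+0)
site 4, node CU: C={A} ∪ U={C} → {A,C} (+1)
site 4, node CEU: CU={A,C} ∩ E={A} → {A} (+0)
site 4, node CENU: CEU={A} ∪ N={G} → {A,G} (+1)
site 5, node CU: C={A} ∩ U={A} → {A} (+0)
site 5, node CEU: CU={A} ∩ E={A} → {A} (+0)
site 5, node CENU: CEU={A} ∩ N={A} → {A} (+0)
per-site changes: [2, 2, 2, 1, 2, 0]; total = 9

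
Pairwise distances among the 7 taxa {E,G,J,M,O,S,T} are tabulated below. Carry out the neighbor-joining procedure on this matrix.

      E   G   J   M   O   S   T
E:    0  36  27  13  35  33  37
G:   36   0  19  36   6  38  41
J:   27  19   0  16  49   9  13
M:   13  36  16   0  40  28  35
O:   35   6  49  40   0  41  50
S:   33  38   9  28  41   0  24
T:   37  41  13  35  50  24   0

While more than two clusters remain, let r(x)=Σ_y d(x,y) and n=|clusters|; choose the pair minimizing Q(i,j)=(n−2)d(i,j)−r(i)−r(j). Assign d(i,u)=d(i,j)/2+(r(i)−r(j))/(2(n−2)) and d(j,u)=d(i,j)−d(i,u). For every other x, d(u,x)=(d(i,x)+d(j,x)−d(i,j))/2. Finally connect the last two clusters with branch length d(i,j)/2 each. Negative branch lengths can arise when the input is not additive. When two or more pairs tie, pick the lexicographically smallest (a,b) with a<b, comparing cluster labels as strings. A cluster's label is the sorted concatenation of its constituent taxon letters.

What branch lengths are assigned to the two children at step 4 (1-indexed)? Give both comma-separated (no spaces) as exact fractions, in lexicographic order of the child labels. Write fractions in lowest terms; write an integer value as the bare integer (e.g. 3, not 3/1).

step 1: merge (G,O) at d=6, Q=-367; branch lengths G→-3/2, O→15/2; new cluster GO
  updated: d(E,GO)=65/2, d(GO,J)=31, d(GO,M)=35, d(GO,S)=73/2, d(GO,T)=85/2
step 2: merge (E,M) at d=13, Q=-435/2; branch lengths E→135/16, M→73/16; new cluster EM
  updated: d(EM,GO)=109/4, d(EM,J)=15, d(EM,S)=24, d(EM,T)=59/2
step 3: merge (EM,GO) at d=109/4, Q=-605/4; branch lengths EM→161/24, GO→493/24; new cluster EGMO
  updated: d(EGMO,J)=75/8, d(EGMO,S)=133/8, d(EGMO,T)=179/8
step 4: merge (EGMO,S) at d=133/8, Q=-259/4; branch lengths EGMO→8, S→69/8; new cluster EGMOS
  updated: d(EGMOS,J)=7/8, d(EGMOS,T)=119/8
step 5: merge (EGMOS,J) at d=7/8, Q=-115/4; branch lengths EGMOS→11/8, J→-1/2; new cluster EGJMOS
  updated: d(EGJMOS,T)=27/2
step 6: merge (EGJMOS,T) at d=27/2; branch lengths EGJMOS→27/4, T→27/4; new cluster EGJMOST
final tree: (((((E:135/16,M:73/16):161/24,(G:-3/2,O:15/2):493/24):8,S:69/8):11/8,J:-1/2):27/4,T:27/4)
total length: 309/4

8,69/8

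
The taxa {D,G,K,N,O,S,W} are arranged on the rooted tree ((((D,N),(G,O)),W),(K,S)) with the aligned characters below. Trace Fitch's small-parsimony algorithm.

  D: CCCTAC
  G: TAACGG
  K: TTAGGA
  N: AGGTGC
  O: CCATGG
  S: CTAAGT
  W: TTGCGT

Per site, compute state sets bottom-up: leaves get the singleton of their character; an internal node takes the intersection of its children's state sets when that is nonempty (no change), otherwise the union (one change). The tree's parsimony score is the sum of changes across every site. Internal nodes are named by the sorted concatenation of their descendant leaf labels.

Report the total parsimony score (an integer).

18

DN@0: {C} ∪ {A} = {A,C} (union, +1)
GO@0: {T} ∪ {C} = {C,T} (union, +1)
DGNO@0: {A,C} ∩ {C,T} = {C} (intersection, +0)
DGNOW@0: {C} ∪ {T} = {C,T} (union, +1)
KS@0: {T} ∪ {C} = {C,T} (union, +1)
DGKNOSW@0: {C,T} ∩ {C,T} = {C,T} (intersection, +0)
DN@1: {C} ∪ {G} = {C,G} (union, +1)
GO@1: {A} ∪ {C} = {A,C} (union, +1)
DGNO@1: {C,G} ∩ {A,C} = {C} (intersection, +0)
DGNOW@1: {C} ∪ {T} = {C,T} (union, +1)
KS@1: {T} ∩ {T} = {T} (intersection, +0)
DGKNOSW@1: {C,T} ∩ {T} = {T} (intersection, +0)
DN@2: {C} ∪ {G} = {C,G} (union, +1)
GO@2: {A} ∩ {A} = {A} (intersection, +0)
DGNO@2: {C,G} ∪ {A} = {A,C,G} (union, +1)
DGNOW@2: {A,C,G} ∩ {G} = {G} (intersection, +0)
KS@2: {A} ∩ {A} = {A} (intersection, +0)
DGKNOSW@2: {G} ∪ {A} = {A,G} (union, +1)
DN@3: {T} ∩ {T} = {T} (intersection, +0)
GO@3: {C} ∪ {T} = {C,T} (union, +1)
DGNO@3: {T} ∩ {C,T} = {T} (intersection, +0)
DGNOW@3: {T} ∪ {C} = {C,T} (union, +1)
KS@3: {G} ∪ {A} = {A,G} (union, +1)
DGKNOSW@3: {C,T} ∪ {A,G} = {A,C,G,T} (union, +1)
DN@4: {A} ∪ {G} = {A,G} (union, +1)
GO@4: {G} ∩ {G} = {G} (intersection, +0)
DGNO@4: {A,G} ∩ {G} = {G} (intersection, +0)
DGNOW@4: {G} ∩ {G} = {G} (intersection, +0)
KS@4: {G} ∩ {G} = {G} (intersection, +0)
DGKNOSW@4: {G} ∩ {G} = {G} (intersection, +0)
DN@5: {C} ∩ {C} = {C} (intersection, +0)
GO@5: {G} ∩ {G} = {G} (intersection, +0)
DGNO@5: {C} ∪ {G} = {C,G} (union, +1)
DGNOW@5: {C,G} ∪ {T} = {C,G,T} (union, +1)
KS@5: {A} ∪ {T} = {A,T} (union, +1)
DGKNOSW@5: {C,G,T} ∩ {A,T} = {T} (intersection, +0)
per-site changes: [4, 3, 3, 4, 1, 3]; total = 18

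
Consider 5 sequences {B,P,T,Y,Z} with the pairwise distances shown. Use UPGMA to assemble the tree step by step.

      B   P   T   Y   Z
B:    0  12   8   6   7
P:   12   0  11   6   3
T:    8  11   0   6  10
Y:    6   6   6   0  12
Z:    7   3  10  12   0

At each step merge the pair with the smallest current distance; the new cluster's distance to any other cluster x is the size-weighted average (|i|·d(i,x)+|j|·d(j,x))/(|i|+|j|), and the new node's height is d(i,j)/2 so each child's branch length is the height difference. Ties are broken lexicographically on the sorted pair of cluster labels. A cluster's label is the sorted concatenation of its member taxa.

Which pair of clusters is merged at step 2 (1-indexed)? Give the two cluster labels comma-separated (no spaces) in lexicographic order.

B,Y

step 1: merge (P,Z) at d=3; branch lengths P→3/2, Z→3/2; new cluster PZ
  updated: d(B,PZ)=19/2, d(PZ,T)=21/2, d(PZ,Y)=9
step 2: merge (B,Y) at d=6; branch lengths B→3, Y→3; new cluster BY
  updated: d(BY,PZ)=37/4, d(BY,T)=7
step 3: merge (BY,T) at d=7; branch lengths BY→1/2, T→7/2; new cluster BTY
  updated: d(BTY,PZ)=29/3
step 4: merge (BTY,PZ) at d=29/3; branch lengths BTY→4/3, PZ→10/3; new cluster BPTYZ
final tree: (((B:3,Y:3):1/2,T:7/2):4/3,(P:3/2,Z:3/2):10/3)
total length: 53/3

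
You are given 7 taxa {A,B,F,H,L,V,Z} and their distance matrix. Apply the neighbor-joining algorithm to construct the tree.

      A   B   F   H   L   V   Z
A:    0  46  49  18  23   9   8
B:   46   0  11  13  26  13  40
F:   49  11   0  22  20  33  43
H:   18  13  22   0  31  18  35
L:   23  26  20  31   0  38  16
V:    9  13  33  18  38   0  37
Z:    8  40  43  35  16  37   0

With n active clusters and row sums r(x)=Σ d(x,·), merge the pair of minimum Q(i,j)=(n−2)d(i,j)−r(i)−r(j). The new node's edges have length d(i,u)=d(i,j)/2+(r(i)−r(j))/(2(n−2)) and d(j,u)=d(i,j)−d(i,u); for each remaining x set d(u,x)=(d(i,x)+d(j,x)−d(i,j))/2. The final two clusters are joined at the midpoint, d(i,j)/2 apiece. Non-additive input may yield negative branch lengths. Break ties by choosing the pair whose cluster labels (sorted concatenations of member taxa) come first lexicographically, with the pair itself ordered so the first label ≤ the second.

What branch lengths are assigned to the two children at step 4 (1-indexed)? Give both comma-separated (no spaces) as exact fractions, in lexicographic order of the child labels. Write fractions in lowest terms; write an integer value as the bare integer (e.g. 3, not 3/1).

iteration 1: select A,Z (d=8, Q=-292); attach at lengths (7/5, 33/5); label the merged cluster AZ
  updated: d(AZ,B)=39, d(AZ,F)=42, d(AZ,H)=45/2, d(AZ,L)=31/2, d(AZ,V)=19
iteration 2: select AZ,L (d=31/2, Q=-413/2); attach at lengths (139/16, 109/16); label the merged cluster ALZ
  updated: d(ALZ,B)=99/4, d(ALZ,F)=93/4, d(ALZ,H)=19, d(ALZ,V)=83/4
iteration 3: select B,F (d=11, Q=-118); attach at lengths (11/12, 121/12); label the merged cluster BF
  updated: d(ALZ,BF)=37/2, d(BF,H)=12, d(BF,V)=35/2
iteration 4: select ALZ,V (d=83/4, Q=-73); attach at lengths (87/8, 79/8); label the merged cluster ALVZ
  updated: d(ALVZ,BF)=61/8, d(ALVZ,H)=65/8
iteration 5: select ALVZ,BF (d=61/8, Q=-111/4); attach at lengths (15/8, 23/4); label the merged cluster ABFLVZ
  updated: d(ABFLVZ,H)=25/4
iteration 6: select ABFLVZ,H (d=25/4); attach at lengths (25/8, 25/8); label the merged cluster ABFHLVZ
final tree: (((((A:7/5,Z:33/5):139/16,L:109/16):87/8,V:79/8):15/8,(B:11/12,F:121/12):23/4):25/8,H:25/8)
total length: 553/8

87/8,79/8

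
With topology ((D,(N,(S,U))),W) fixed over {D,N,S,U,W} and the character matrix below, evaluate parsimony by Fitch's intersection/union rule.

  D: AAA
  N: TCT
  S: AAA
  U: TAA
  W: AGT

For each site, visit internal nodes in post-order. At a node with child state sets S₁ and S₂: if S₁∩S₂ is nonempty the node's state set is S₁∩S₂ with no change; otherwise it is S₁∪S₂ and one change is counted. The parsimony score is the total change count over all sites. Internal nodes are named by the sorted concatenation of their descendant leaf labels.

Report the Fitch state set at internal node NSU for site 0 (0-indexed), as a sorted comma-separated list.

T

site 0, node SU: S={A} ∪ U={T} → {A,T} (+1)
site 0, node NSU: N={T} ∩ SU={A,T} → {T} (+0)
site 0, node DNSU: D={A} ∪ NSU={T} → {A,T} (+1)
site 0, node DNSUW: DNSU={A,T} ∩ W={A} → {A} (+0)
site 1, node SU: S={A} ∩ U={A} → {A} (+0)
site 1, node NSU: N={C} ∪ SU={A} → {A,C} (+1)
site 1, node DNSU: D={A} ∩ NSU={A,C} → {A} (+0)
site 1, node DNSUW: DNSU={A} ∪ W={G} → {A,G} (+1)
site 2, node SU: S={A} ∩ U={A} → {A} (+0)
site 2, node NSU: N={T} ∪ SU={A} → {A,T} (+1)
site 2, node DNSU: D={A} ∩ NSU={A,T} → {A} (+0)
site 2, node DNSUW: DNSU={A} ∪ W={T} → {A,T} (+1)
per-site changes: [2, 2, 2]; total = 6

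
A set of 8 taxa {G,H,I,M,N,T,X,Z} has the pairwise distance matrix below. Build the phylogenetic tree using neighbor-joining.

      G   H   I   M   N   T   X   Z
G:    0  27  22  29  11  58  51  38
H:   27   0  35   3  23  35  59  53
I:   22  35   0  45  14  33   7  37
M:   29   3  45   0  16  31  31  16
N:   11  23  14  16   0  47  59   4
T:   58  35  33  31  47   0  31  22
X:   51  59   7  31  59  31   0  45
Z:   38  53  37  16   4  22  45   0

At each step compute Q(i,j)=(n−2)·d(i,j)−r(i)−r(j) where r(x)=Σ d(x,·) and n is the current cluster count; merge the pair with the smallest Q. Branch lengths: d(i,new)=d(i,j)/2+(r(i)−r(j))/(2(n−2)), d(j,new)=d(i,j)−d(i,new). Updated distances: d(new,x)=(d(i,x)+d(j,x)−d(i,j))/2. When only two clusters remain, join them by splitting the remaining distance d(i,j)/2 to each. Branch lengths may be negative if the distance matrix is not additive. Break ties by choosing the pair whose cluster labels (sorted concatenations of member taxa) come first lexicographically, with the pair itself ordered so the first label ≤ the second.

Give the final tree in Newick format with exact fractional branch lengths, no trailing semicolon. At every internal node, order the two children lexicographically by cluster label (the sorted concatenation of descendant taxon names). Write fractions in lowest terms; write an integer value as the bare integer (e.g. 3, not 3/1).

(((G:485/32,(N:-79/24,Z:175/24):235/32):115/32,(H:7,M:-4):325/32):323/64,((I:-4,X:11):193/16,T:263/16):323/64)

1. join I+X (d=7, Q=-434) ⇒ IX; edges |I|=-4, |X|=11
  updated: d(G,IX)=33, d(H,IX)=87/2, d(IX,M)=69/2, d(IX,N)=33, d(IX,T)=57/2, d(IX,Z)=75/2
2. join H+M (d=3, Q=-299) ⇒ HM; edges |H|=7, |M|=-4
  updated: d(G,HM)=53/2, d(HM,IX)=75/2, d(HM,N)=18, d(HM,T)=63/2, d(HM,Z)=33
3. join IX+T (d=57/2, Q=-485/2) ⇒ ITX; edges |IX|=193/16, |T|=263/16
  updated: d(G,ITX)=125/4, d(HM,ITX)=81/4, d(ITX,N)=103/4, d(ITX,Z)=31/2
4. join N+Z (d=4, Q=-549/4) ⇒ NZ; edges |N|=-79/24, |Z|=175/24
  updated: d(G,NZ)=45/2, d(HM,NZ)=47/2, d(ITX,NZ)=149/8
5. join G+NZ (d=45/2, Q=-799/8) ⇒ GNZ; edges |G|=485/32, |NZ|=235/32
  updated: d(GNZ,HM)=55/4, d(GNZ,ITX)=219/16
6. join GNZ+HM (d=55/4, Q=-763/16) ⇒ GHMNZ; edges |GNZ|=115/32, |HM|=325/32
  updated: d(GHMNZ,ITX)=323/32
7. join GHMNZ+ITX (d=323/32) ⇒ GHIMNTXZ; edges |GHMNZ|=323/64, |ITX|=323/64
final tree: (((G:485/32,(N:-79/24,Z:175/24):235/32):115/32,(H:7,M:-4):325/32):323/64,((I:-4,X:11):193/16,T:263/16):323/64)
total length: 2843/32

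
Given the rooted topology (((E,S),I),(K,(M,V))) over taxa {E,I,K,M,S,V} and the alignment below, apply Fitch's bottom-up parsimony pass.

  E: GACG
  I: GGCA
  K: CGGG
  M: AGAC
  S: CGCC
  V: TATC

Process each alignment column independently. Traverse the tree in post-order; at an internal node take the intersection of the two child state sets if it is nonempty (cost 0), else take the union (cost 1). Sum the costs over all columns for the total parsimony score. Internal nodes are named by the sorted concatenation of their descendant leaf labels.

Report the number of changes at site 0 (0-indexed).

ES@0: {G} ∪ {C} = {C,G} (union, +1)
EIS@0: {C,G} ∩ {G} = {G} (intersection, +0)
MV@0: {A} ∪ {T} = {A,T} (union, +1)
KMV@0: {C} ∪ {A,T} = {A,C,T} (union, +1)
EIKMSV@0: {G} ∪ {A,C,T} = {A,C,G,T} (union, +1)
ES@1: {A} ∪ {G} = {A,G} (union, +1)
EIS@1: {A,G} ∩ {G} = {G} (intersection, +0)
MV@1: {G} ∪ {A} = {A,G} (union, +1)
KMV@1: {G} ∩ {A,G} = {G} (intersection, +0)
EIKMSV@1: {G} ∩ {G} = {G} (intersection, +0)
ES@2: {C} ∩ {C} = {C} (intersection, +0)
EIS@2: {C} ∩ {C} = {C} (intersection, +0)
MV@2: {A} ∪ {T} = {A,T} (union, +1)
KMV@2: {G} ∪ {A,T} = {A,G,T} (union, +1)
EIKMSV@2: {C} ∪ {A,G,T} = {A,C,G,T} (union, +1)
ES@3: {G} ∪ {C} = {C,G} (union, +1)
EIS@3: {C,G} ∪ {A} = {A,C,G} (union, +1)
MV@3: {C} ∩ {C} = {C} (intersection, +0)
KMV@3: {G} ∪ {C} = {C,G} (union, +1)
EIKMSV@3: {A,C,G} ∩ {C,G} = {C,G} (intersection, +0)
per-site changes: [4, 2, 3, 3]; total = 12

4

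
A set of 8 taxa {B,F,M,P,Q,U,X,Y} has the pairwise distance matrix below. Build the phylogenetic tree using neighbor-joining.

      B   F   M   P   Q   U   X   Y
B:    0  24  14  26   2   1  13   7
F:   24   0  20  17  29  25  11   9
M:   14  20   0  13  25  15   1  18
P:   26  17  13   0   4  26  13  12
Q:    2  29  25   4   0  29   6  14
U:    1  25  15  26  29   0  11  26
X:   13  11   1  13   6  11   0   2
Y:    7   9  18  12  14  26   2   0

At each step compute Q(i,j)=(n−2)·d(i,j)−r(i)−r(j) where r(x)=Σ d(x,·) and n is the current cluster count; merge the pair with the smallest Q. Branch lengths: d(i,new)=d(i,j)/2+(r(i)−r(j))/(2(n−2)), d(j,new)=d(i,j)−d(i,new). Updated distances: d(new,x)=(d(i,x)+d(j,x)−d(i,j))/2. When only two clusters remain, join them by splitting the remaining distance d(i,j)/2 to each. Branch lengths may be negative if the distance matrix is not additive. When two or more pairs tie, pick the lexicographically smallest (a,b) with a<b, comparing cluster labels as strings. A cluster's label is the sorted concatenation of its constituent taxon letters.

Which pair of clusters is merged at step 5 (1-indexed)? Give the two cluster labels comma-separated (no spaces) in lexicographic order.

BU,MX

iteration 1: select B,U (d=1, Q=-214); attach at lengths (-10/3, 13/3); label the merged cluster BU
  updated: d(BU,F)=24, d(BU,M)=14, d(BU,P)=51/2, d(BU,Q)=15, d(BU,X)=23/2, d(BU,Y)=16
iteration 2: select P,Q (d=4, Q=-315/2); attach at lengths (23/20, 57/20); label the merged cluster PQ
  updated: d(BU,PQ)=73/4, d(F,PQ)=21, d(M,PQ)=17, d(PQ,X)=15/2, d(PQ,Y)=11
iteration 3: select F,Y (d=9, Q=-105); attach at lengths (65/8, 7/8); label the merged cluster FY
  updated: d(BU,FY)=31/2, d(FY,M)=29/2, d(FY,PQ)=23/2, d(FY,X)=2
iteration 4: select M,X (d=1, Q=-131/2); attach at lengths (55/12, -43/12); label the merged cluster MX
  updated: d(BU,MX)=49/4, d(FY,MX)=31/4, d(MX,PQ)=47/4
iteration 5: select BU,MX (d=49/4, Q=-213/4); attach at lengths (155/16, 41/16); label the merged cluster BMUX
  updated: d(BMUX,FY)=11/2, d(BMUX,PQ)=71/8
iteration 6: select BMUX,FY (d=11/2, Q=-207/8); attach at lengths (23/16, 65/16); label the merged cluster BFMUXY
  updated: d(BFMUXY,PQ)=119/16
iteration 7: select BFMUXY,PQ (d=119/16); attach at lengths (119/32, 119/32); label the merged cluster BFMPQUXY
final tree: ((((B:-10/3,U:13/3):155/16,(M:55/12,X:-43/12):41/16):23/16,(F:65/8,Y:7/8):65/16):119/32,(P:23/20,Q:57/20):119/32)
total length: 643/16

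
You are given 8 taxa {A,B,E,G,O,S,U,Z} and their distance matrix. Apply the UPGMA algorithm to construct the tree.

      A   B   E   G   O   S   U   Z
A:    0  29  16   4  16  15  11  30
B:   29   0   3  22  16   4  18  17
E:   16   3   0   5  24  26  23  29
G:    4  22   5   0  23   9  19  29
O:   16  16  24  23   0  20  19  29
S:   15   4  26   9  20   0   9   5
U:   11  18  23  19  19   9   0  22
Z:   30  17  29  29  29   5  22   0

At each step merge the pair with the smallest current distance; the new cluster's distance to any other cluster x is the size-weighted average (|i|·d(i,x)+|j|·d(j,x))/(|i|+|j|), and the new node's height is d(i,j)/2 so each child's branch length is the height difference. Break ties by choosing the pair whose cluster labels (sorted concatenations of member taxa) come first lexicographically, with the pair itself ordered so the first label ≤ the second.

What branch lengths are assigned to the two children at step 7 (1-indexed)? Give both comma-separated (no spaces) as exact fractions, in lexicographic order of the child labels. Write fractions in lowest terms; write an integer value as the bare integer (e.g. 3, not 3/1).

step 1: merge (B,E) at d=3; branch lengths B→3/2, E→3/2; new cluster BE
  updated: d(A,BE)=45/2, d(BE,G)=27/2, d(BE,O)=20, d(BE,S)=15, d(BE,U)=41/2, d(BE,Z)=23
step 2: merge (A,G) at d=4; branch lengths A→2, G→2; new cluster AG
  updated: d(AG,BE)=18, d(AG,O)=39/2, d(AG,S)=12, d(AG,U)=15, d(AG,Z)=59/2
step 3: merge (S,Z) at d=5; branch lengths S→5/2, Z→5/2; new cluster SZ
  updated: d(AG,SZ)=83/4, d(BE,SZ)=19, d(O,SZ)=49/2, d(SZ,U)=31/2
step 4: merge (AG,U) at d=15; branch lengths AG→11/2, U→15/2; new cluster AGU
  updated: d(AGU,BE)=113/6, d(AGU,O)=58/3, d(AGU,SZ)=19
step 5: merge (AGU,BE) at d=113/6; branch lengths AGU→23/12, BE→95/12; new cluster ABEGU
  updated: d(ABEGU,O)=98/5, d(ABEGU,SZ)=19
step 6: merge (ABEGU,SZ) at d=19; branch lengths ABEGU→1/12, SZ→7; new cluster ABEGSUZ
  updated: d(ABEGSUZ,O)=21
step 7: merge (ABEGSUZ,O) at d=21; branch lengths ABEGSUZ→1, O→21/2; new cluster ABEGOSUZ
final tree: (((((A:2,G:2):11/2,U:15/2):23/12,(B:3/2,E:3/2):95/12):1/12,(S:5/2,Z:5/2):7):1,O:21/2)
total length: 641/12

1,21/2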